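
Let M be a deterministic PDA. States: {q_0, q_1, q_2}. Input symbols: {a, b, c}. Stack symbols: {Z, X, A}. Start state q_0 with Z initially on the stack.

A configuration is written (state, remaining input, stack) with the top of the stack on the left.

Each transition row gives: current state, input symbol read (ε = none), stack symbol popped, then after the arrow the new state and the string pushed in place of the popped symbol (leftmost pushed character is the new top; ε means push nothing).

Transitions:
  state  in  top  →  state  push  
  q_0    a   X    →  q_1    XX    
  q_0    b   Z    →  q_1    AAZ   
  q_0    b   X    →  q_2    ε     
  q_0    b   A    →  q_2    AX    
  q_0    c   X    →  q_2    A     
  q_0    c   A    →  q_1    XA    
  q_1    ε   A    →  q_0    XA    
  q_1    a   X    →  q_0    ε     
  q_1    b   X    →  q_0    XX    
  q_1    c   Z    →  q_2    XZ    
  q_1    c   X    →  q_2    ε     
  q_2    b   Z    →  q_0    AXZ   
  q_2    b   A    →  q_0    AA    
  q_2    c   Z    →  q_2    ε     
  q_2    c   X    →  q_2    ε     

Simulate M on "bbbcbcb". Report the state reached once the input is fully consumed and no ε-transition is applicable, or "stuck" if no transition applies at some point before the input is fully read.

(q_0, bbbcbcb, Z)
  read b, top Z: go to q_1, push AAZ → (q_1, bbcbcb, AAZ)
  ε-move, top A: go to q_0, push XA → (q_0, bbcbcb, XAAZ)
  read b, top X: go to q_2, push ε → (q_2, bcbcb, AAZ)
  read b, top A: go to q_0, push AA → (q_0, cbcb, AAAZ)
  read c, top A: go to q_1, push XA → (q_1, bcb, XAAAZ)
  read b, top X: go to q_0, push XX → (q_0, cb, XXAAAZ)
  read c, top X: go to q_2, push A → (q_2, b, AXAAAZ)
  read b, top A: go to q_0, push AA → (q_0, ε, AAXAAAZ)
All input consumed; M is in state q_0.

q_0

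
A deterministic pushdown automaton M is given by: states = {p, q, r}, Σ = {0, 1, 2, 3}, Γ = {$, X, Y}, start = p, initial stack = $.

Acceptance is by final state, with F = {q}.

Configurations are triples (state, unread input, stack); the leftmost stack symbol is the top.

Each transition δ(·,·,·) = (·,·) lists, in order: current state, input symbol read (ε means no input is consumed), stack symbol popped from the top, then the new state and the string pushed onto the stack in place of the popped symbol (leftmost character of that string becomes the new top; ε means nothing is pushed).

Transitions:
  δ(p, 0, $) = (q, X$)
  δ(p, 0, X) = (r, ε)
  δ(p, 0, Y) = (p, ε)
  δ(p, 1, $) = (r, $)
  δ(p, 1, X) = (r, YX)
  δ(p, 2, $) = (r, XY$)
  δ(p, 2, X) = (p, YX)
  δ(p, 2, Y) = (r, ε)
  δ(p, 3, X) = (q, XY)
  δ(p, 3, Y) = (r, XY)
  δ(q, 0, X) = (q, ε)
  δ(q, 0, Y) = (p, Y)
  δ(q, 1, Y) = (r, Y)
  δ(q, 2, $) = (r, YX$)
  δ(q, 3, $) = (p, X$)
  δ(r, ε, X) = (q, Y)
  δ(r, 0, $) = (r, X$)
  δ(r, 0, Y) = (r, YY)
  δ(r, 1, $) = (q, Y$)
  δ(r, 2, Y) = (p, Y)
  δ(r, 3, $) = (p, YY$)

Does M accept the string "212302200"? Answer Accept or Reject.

Reject

(p, 212302200, $) ⊢ (r, 12302200, XY$) ⊢ (q, 12302200, YY$) ⊢ (r, 2302200, YY$) ⊢ (p, 302200, YY$) ⊢ (r, 02200, XYY$) ⊢ (q, 02200, YYY$) ⊢ (p, 2200, YYY$) ⊢ (r, 200, YY$) ⊢ (p, 00, YY$) ⊢ (p, 0, Y$) ⊢ (p, ε, $)
All input consumed; state p ∉ F and no further ε-move applies.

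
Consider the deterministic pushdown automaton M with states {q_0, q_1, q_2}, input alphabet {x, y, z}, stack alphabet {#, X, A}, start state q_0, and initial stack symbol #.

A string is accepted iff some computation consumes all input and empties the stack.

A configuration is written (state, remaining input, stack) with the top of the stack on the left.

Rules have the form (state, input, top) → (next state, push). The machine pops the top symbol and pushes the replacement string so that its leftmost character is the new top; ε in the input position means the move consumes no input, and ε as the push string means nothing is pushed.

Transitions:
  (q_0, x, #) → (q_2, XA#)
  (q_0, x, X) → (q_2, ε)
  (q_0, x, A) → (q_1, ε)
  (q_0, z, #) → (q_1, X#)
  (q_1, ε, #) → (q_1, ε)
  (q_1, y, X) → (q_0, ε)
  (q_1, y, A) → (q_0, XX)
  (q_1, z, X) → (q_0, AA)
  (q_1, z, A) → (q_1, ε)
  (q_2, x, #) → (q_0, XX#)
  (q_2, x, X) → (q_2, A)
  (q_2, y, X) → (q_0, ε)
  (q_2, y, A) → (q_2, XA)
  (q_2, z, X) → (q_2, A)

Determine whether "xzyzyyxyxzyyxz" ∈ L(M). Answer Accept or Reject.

Accept

(q_0, xzyzyyxyxzyyxz, #) ⊢ (q_2, zyzyyxyxzyyxz, XA#) ⊢ (q_2, yzyyxyxzyyxz, AA#) ⊢ (q_2, zyyxyxzyyxz, XAA#) ⊢ (q_2, yyxyxzyyxz, AAA#) ⊢ (q_2, yxyxzyyxz, XAAA#) ⊢ (q_0, xyxzyyxz, AAA#) ⊢ (q_1, yxzyyxz, AA#) ⊢ (q_0, xzyyxz, XXA#) ⊢ (q_2, zyyxz, XA#) ⊢ (q_2, yyxz, AA#) ⊢ (q_2, yxz, XAA#) ⊢ (q_0, xz, AA#) ⊢ (q_1, z, A#) ⊢ (q_1, ε, #) ⊢ (q_1, ε, ε)
All input consumed and the stack is empty.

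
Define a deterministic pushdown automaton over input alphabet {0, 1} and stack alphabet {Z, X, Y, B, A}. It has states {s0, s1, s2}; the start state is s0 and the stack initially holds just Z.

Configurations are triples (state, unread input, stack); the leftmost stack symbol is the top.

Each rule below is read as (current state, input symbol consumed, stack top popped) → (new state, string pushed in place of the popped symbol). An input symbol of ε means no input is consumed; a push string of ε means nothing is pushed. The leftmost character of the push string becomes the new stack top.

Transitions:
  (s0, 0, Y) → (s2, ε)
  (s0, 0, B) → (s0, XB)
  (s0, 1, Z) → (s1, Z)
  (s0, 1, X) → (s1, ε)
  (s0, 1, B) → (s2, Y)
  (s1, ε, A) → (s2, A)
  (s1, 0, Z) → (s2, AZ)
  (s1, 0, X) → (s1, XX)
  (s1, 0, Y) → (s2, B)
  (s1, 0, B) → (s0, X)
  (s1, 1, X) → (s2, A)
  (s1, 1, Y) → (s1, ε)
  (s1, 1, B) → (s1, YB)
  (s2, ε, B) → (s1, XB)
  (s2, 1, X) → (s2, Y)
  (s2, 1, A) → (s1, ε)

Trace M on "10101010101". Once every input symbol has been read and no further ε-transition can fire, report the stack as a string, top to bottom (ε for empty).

(s0, 10101010101, Z) ⊢ (s1, 0101010101, Z) ⊢ (s2, 101010101, AZ) ⊢ (s1, 01010101, Z) ⊢ (s2, 1010101, AZ) ⊢ (s1, 010101, Z) ⊢ (s2, 10101, AZ) ⊢ (s1, 0101, Z) ⊢ (s2, 101, AZ) ⊢ (s1, 01, Z) ⊢ (s2, 1, AZ) ⊢ (s1, ε, Z)
All input consumed in state s1 with stack Z.

Z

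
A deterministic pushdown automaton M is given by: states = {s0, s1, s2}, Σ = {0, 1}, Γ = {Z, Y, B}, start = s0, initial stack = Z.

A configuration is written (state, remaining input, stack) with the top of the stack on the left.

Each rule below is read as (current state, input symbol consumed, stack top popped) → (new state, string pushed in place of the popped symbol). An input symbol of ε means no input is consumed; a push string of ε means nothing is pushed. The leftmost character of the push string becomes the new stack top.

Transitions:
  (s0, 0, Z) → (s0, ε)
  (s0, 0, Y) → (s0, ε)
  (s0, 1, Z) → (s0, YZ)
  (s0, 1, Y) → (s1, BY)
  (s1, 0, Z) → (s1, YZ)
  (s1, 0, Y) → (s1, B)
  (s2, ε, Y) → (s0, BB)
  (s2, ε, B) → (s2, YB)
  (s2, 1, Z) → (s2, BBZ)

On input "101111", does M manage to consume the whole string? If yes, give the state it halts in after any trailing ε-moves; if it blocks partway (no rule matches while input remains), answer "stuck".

(s0, 101111, Z)
  read 1, top Z: go to s0, push YZ → (s0, 01111, YZ)
  read 0, top Y: go to s0, push ε → (s0, 1111, Z)
  read 1, top Z: go to s0, push YZ → (s0, 111, YZ)
  read 1, top Y: go to s1, push BY → (s1, 11, BYZ)
No transition for (s1, 1, top B); M blocks with input 11 remaining.

stuck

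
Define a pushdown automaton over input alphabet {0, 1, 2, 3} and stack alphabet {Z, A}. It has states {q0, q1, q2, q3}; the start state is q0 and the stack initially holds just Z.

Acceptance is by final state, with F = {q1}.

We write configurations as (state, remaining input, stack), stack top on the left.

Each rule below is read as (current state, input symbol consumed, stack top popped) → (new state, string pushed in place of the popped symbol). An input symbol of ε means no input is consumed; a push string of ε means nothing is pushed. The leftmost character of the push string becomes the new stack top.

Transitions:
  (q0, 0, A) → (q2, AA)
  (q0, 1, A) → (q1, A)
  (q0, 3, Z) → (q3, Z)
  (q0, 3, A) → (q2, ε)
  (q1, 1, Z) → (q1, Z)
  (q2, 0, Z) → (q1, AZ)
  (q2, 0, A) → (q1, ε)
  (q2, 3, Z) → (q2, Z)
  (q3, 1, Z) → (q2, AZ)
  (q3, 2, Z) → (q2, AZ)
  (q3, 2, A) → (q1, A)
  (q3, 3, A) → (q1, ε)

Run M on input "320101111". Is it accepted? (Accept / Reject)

No computation consumes all input and reaches a final state.

Reject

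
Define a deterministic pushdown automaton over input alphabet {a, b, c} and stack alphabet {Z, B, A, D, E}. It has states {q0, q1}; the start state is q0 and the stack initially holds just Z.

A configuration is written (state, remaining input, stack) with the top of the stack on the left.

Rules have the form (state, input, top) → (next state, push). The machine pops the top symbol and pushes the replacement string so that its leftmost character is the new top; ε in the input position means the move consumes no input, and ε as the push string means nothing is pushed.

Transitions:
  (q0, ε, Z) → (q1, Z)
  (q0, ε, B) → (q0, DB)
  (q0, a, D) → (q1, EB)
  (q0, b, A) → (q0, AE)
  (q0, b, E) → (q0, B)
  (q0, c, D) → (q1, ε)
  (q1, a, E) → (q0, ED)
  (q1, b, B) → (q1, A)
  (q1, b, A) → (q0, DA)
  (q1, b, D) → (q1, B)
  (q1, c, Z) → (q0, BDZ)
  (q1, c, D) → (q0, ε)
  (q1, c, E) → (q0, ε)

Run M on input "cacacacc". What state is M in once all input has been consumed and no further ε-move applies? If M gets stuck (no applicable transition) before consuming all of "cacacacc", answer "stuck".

(q0, cacacacc, Z) ⊢ (q1, cacacacc, Z) ⊢ (q0, acacacc, BDZ) ⊢ (q0, acacacc, DBDZ) ⊢ (q1, cacacc, EBBDZ) ⊢ (q0, acacc, BBDZ) ⊢ (q0, acacc, DBBDZ) ⊢ (q1, cacc, EBBBDZ) ⊢ (q0, acc, BBBDZ) ⊢ (q0, acc, DBBBDZ) ⊢ (q1, cc, EBBBBDZ) ⊢ (q0, c, BBBBDZ) ⊢ (q0, c, DBBBBDZ) ⊢ (q1, ε, BBBBDZ)
All input consumed; M is in state q1.

q1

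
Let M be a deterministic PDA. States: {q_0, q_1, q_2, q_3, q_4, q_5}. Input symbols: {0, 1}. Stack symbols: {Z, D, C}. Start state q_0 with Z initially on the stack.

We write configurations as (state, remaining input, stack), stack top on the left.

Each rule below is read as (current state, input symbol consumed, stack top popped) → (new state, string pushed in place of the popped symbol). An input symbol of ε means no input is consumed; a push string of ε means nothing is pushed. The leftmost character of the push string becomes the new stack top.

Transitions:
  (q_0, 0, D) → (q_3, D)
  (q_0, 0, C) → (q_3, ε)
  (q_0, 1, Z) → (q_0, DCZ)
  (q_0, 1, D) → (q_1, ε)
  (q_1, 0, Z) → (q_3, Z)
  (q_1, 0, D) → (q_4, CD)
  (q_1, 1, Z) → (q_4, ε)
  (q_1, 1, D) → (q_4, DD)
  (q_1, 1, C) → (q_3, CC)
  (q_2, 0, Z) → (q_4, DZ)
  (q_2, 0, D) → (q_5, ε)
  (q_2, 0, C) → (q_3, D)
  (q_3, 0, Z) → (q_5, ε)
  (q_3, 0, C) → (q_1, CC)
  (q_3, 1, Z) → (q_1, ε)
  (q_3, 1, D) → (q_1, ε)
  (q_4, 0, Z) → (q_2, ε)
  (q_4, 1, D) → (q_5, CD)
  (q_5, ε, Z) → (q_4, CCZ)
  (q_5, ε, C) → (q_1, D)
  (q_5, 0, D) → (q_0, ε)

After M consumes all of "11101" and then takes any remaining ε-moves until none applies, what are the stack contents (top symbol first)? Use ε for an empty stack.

CCCCZ

(q_0, 11101, Z)
  read 1, top Z: go to q_0, push DCZ → (q_0, 1101, DCZ)
  read 1, top D: go to q_1, push ε → (q_1, 101, CZ)
  read 1, top C: go to q_3, push CC → (q_3, 01, CCZ)
  read 0, top C: go to q_1, push CC → (q_1, 1, CCCZ)
  read 1, top C: go to q_3, push CC → (q_3, ε, CCCCZ)
All input consumed in state q_3 with stack CCCCZ.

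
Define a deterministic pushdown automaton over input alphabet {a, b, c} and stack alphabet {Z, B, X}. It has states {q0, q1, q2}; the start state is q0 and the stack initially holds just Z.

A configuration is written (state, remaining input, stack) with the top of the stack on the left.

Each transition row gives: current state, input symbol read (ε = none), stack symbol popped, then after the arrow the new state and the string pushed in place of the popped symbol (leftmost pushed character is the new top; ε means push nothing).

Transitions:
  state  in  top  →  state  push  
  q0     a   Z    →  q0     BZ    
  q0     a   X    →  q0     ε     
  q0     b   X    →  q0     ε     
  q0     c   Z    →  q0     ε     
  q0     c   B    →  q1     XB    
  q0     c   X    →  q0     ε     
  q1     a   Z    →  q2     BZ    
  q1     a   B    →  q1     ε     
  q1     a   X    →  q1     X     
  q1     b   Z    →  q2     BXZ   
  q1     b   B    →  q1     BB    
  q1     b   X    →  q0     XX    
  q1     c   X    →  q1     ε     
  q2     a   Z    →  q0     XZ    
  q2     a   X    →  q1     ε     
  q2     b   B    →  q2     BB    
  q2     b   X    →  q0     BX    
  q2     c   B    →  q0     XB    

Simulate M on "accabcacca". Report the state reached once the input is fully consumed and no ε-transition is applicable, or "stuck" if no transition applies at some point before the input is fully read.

(q0, accabcacca, Z) ⊢ (q0, ccabcacca, BZ) ⊢ (q1, cabcacca, XBZ) ⊢ (q1, abcacca, BZ) ⊢ (q1, bcacca, Z) ⊢ (q2, cacca, BXZ) ⊢ (q0, acca, XBXZ) ⊢ (q0, cca, BXZ) ⊢ (q1, ca, XBXZ) ⊢ (q1, a, BXZ) ⊢ (q1, ε, XZ)
All input consumed; M is in state q1.

q1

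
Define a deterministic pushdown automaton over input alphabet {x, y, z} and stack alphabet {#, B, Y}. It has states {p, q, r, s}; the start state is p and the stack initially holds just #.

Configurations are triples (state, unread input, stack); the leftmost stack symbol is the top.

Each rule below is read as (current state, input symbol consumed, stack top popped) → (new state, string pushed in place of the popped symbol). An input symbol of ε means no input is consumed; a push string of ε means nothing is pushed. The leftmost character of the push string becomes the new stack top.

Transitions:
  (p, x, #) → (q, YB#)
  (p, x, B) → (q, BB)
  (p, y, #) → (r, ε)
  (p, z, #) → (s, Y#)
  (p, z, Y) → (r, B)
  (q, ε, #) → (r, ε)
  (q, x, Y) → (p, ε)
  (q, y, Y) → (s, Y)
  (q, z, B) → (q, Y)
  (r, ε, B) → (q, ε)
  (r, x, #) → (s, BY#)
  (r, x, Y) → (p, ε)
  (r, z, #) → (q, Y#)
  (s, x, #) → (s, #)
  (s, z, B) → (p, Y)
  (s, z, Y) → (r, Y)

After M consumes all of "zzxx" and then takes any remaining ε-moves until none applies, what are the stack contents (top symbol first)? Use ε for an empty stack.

(p, zzxx, #)
  read z, top #: go to s, push Y# → (s, zxx, Y#)
  read z, top Y: go to r, push Y → (r, xx, Y#)
  read x, top Y: go to p, push ε → (p, x, #)
  read x, top #: go to q, push YB# → (q, ε, YB#)
All input consumed in state q with stack YB#.

YB#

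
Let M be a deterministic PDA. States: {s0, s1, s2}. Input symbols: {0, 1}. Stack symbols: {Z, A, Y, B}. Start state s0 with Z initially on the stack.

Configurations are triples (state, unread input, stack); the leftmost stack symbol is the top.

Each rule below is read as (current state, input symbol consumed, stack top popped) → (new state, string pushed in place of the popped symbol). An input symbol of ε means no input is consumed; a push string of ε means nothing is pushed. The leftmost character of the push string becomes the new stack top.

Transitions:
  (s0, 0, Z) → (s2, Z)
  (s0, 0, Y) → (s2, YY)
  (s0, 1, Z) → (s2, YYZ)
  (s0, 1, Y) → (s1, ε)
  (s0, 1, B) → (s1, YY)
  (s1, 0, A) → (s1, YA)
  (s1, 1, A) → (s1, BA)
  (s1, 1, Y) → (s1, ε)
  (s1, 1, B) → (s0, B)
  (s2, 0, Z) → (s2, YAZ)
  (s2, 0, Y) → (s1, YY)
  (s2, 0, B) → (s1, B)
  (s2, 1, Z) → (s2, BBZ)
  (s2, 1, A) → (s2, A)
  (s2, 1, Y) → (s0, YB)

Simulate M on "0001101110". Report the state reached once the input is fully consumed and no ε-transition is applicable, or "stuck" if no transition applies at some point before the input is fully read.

(s0, 0001101110, Z) ⊢ (s2, 001101110, Z) ⊢ (s2, 01101110, YAZ) ⊢ (s1, 1101110, YYAZ) ⊢ (s1, 101110, YAZ) ⊢ (s1, 01110, AZ) ⊢ (s1, 1110, YAZ) ⊢ (s1, 110, AZ) ⊢ (s1, 10, BAZ) ⊢ (s0, 0, BAZ)
No transition for (s0, 0, top B); M blocks with input 0 remaining.

stuck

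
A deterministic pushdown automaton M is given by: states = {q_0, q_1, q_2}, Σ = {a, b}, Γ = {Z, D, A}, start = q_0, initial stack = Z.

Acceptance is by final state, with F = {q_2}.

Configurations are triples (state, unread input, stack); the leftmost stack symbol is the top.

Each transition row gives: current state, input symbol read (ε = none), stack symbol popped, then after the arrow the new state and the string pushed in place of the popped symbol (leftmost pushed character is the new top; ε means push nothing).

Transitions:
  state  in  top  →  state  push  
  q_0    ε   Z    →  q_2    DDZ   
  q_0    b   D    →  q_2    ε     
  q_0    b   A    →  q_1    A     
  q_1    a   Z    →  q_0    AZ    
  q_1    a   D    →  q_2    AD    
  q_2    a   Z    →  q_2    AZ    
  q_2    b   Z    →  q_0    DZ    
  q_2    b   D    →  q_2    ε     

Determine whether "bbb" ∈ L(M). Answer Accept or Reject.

Reject

(q_0, bbb, Z)
  ε-move, top Z: go to q_2, push DDZ → (q_2, bbb, DDZ)
  read b, top D: go to q_2, push ε → (q_2, bb, DZ)
  read b, top D: go to q_2, push ε → (q_2, b, Z)
  read b, top Z: go to q_0, push DZ → (q_0, ε, DZ)
All input consumed; state q_0 ∉ F and no further ε-move applies.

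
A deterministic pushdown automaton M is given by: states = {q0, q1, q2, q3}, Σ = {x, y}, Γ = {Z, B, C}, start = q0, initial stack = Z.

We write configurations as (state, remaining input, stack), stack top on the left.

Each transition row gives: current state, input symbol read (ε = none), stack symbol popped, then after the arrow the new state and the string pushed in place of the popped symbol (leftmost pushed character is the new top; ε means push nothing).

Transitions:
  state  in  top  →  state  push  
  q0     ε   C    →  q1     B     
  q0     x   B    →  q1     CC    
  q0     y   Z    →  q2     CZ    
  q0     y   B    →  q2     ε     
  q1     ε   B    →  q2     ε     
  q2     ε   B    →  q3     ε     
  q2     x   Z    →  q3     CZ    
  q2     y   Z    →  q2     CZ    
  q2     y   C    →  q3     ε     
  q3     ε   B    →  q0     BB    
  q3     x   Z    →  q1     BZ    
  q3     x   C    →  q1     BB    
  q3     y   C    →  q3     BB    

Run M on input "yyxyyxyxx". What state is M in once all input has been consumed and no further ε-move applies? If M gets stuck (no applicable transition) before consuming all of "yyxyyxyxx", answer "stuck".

stuck

(q0, yyxyyxyxx, Z)
  read y, top Z: go to q2, push CZ → (q2, yxyyxyxx, CZ)
  read y, top C: go to q3, push ε → (q3, xyyxyxx, Z)
  read x, top Z: go to q1, push BZ → (q1, yyxyxx, BZ)
  ε-move, top B: go to q2, push ε → (q2, yyxyxx, Z)
  read y, top Z: go to q2, push CZ → (q2, yxyxx, CZ)
  read y, top C: go to q3, push ε → (q3, xyxx, Z)
  read x, top Z: go to q1, push BZ → (q1, yxx, BZ)
  ε-move, top B: go to q2, push ε → (q2, yxx, Z)
  read y, top Z: go to q2, push CZ → (q2, xx, CZ)
No transition for (q2, x, top C); M blocks with input xx remaining.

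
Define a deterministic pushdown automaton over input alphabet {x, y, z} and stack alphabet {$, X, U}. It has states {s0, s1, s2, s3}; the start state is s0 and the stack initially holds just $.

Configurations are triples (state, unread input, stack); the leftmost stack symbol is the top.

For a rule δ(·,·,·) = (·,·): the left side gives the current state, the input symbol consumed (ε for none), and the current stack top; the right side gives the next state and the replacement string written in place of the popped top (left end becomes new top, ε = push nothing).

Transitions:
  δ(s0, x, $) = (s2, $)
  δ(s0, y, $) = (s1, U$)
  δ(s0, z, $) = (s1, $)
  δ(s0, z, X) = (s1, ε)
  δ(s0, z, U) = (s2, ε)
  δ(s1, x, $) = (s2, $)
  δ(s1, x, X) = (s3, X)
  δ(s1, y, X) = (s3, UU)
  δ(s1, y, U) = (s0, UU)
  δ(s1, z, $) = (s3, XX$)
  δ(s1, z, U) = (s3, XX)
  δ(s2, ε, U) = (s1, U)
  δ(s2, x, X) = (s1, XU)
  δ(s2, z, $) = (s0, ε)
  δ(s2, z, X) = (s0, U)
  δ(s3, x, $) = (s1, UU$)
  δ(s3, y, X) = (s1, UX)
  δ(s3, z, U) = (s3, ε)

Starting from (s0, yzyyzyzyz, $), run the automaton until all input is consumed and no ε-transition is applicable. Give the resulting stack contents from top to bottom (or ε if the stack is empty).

(s0, yzyyzyzyz, $)
  read y, top $: go to s1, push U$ → (s1, zyyzyzyz, U$)
  read z, top U: go to s3, push XX → (s3, yyzyzyz, XX$)
  read y, top X: go to s1, push UX → (s1, yzyzyz, UXX$)
  read y, top U: go to s0, push UU → (s0, zyzyz, UUXX$)
  read z, top U: go to s2, push ε → (s2, yzyz, UXX$)
  ε-move, top U: go to s1, push U → (s1, yzyz, UXX$)
  read y, top U: go to s0, push UU → (s0, zyz, UUXX$)
  read z, top U: go to s2, push ε → (s2, yz, UXX$)
  ε-move, top U: go to s1, push U → (s1, yz, UXX$)
  read y, top U: go to s0, push UU → (s0, z, UUXX$)
  read z, top U: go to s2, push ε → (s2, ε, UXX$)
  ε-move, top U: go to s1, push U → (s1, ε, UXX$)
All input consumed in state s1 with stack UXX$.

UXX$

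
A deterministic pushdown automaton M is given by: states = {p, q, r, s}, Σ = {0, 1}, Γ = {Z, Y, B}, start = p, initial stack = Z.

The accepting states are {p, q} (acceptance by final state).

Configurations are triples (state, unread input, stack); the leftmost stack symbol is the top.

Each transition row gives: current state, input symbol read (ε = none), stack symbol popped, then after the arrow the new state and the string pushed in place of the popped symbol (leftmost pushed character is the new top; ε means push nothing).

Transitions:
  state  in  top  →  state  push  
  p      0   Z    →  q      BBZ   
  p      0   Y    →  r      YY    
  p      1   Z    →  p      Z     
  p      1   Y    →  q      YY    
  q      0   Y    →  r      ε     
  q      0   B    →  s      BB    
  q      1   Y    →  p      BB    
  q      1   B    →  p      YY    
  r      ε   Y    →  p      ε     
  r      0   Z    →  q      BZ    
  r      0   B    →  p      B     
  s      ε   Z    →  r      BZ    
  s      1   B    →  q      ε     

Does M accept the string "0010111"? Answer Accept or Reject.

(p, 0010111, Z) ⊢ (q, 010111, BBZ) ⊢ (s, 10111, BBBZ) ⊢ (q, 0111, BBZ) ⊢ (s, 111, BBBZ) ⊢ (q, 11, BBZ) ⊢ (p, 1, YYBZ) ⊢ (q, ε, YYYBZ)
All input consumed; state q ∈ F.

Accept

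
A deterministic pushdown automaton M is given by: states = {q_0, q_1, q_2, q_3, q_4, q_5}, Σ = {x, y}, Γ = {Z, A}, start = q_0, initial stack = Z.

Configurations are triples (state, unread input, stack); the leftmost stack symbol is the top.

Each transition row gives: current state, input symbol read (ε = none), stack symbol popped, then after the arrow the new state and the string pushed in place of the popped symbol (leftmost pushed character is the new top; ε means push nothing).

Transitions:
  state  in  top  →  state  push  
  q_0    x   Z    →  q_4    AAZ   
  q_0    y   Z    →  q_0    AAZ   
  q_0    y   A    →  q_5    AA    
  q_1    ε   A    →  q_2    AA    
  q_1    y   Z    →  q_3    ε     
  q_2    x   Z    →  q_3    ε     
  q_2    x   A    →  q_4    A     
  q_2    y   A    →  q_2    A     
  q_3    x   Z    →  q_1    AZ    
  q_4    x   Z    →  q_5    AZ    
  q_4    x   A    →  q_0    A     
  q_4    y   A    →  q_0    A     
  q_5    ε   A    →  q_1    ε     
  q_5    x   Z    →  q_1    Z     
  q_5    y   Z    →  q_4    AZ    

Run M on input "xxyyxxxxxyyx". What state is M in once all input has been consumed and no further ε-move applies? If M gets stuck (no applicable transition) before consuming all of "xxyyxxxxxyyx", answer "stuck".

(q_0, xxyyxxxxxyyx, Z) ⊢ (q_4, xyyxxxxxyyx, AAZ) ⊢ (q_0, yyxxxxxyyx, AAZ) ⊢ (q_5, yxxxxxyyx, AAAZ) ⊢ (q_1, yxxxxxyyx, AAZ) ⊢ (q_2, yxxxxxyyx, AAAZ) ⊢ (q_2, xxxxxyyx, AAAZ) ⊢ (q_4, xxxxyyx, AAAZ) ⊢ (q_0, xxxyyx, AAAZ)
No transition for (q_0, x, top A); M blocks with input xxxyyx remaining.

stuck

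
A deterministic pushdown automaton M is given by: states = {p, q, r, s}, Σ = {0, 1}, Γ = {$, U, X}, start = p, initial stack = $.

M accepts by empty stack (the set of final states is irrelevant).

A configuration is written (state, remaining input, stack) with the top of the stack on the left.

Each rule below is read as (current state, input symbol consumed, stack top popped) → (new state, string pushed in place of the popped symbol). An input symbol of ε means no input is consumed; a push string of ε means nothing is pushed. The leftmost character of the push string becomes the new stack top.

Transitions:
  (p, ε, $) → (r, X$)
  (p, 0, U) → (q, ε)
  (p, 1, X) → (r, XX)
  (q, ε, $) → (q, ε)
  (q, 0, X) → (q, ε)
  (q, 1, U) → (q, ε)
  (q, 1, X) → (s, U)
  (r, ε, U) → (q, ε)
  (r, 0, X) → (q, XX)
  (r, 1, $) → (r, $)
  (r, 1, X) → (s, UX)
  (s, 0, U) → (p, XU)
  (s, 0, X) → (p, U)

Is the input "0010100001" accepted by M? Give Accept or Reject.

(p, 0010100001, $)
  ε-move, top $: go to r, push X$ → (r, 0010100001, X$)
  read 0, top X: go to q, push XX → (q, 010100001, XX$)
  read 0, top X: go to q, push ε → (q, 10100001, X$)
  read 1, top X: go to s, push U → (s, 0100001, U$)
  read 0, top U: go to p, push XU → (p, 100001, XU$)
  read 1, top X: go to r, push XX → (r, 00001, XXU$)
  read 0, top X: go to q, push XX → (q, 0001, XXXU$)
  read 0, top X: go to q, push ε → (q, 001, XXU$)
  read 0, top X: go to q, push ε → (q, 01, XU$)
  read 0, top X: go to q, push ε → (q, 1, U$)
  read 1, top U: go to q, push ε → (q, ε, $)
  ε-move, top $: go to q, push ε → (q, ε, ε)
All input consumed and the stack is empty.

Accept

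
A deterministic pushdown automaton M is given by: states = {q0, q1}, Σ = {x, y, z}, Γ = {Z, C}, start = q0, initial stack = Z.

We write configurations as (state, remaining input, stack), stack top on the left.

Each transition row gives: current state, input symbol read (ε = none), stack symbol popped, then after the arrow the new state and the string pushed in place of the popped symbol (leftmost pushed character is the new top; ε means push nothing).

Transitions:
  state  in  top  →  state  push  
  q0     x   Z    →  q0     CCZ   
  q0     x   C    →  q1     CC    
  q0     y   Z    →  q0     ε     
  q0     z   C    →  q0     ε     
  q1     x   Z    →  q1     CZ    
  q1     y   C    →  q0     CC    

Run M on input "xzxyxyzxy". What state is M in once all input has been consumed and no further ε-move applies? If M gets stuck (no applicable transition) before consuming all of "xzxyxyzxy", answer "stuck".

(q0, xzxyxyzxy, Z) ⊢ (q0, zxyxyzxy, CCZ) ⊢ (q0, xyxyzxy, CZ) ⊢ (q1, yxyzxy, CCZ) ⊢ (q0, xyzxy, CCCZ) ⊢ (q1, yzxy, CCCCZ) ⊢ (q0, zxy, CCCCCZ) ⊢ (q0, xy, CCCCZ) ⊢ (q1, y, CCCCCZ) ⊢ (q0, ε, CCCCCCZ)
All input consumed; M is in state q0.

q0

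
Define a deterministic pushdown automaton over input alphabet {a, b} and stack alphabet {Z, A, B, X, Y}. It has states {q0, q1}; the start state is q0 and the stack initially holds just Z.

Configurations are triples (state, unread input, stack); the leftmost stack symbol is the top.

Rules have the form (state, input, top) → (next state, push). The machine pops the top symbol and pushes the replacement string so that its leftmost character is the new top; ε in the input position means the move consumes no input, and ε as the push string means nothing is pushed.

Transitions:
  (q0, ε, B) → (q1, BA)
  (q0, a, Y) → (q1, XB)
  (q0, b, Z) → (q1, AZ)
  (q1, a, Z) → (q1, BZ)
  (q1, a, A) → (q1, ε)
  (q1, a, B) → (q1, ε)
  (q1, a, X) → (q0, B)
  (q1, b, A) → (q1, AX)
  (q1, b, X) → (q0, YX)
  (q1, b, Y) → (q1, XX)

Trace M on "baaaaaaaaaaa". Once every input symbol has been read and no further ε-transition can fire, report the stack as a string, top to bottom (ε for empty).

Z

(q0, baaaaaaaaaaa, Z)
  read b, top Z: go to q1, push AZ → (q1, aaaaaaaaaaa, AZ)
  read a, top A: go to q1, push ε → (q1, aaaaaaaaaa, Z)
  read a, top Z: go to q1, push BZ → (q1, aaaaaaaaa, BZ)
  read a, top B: go to q1, push ε → (q1, aaaaaaaa, Z)
  read a, top Z: go to q1, push BZ → (q1, aaaaaaa, BZ)
  read a, top B: go to q1, push ε → (q1, aaaaaa, Z)
  read a, top Z: go to q1, push BZ → (q1, aaaaa, BZ)
  read a, top B: go to q1, push ε → (q1, aaaa, Z)
  read a, top Z: go to q1, push BZ → (q1, aaa, BZ)
  read a, top B: go to q1, push ε → (q1, aa, Z)
  read a, top Z: go to q1, push BZ → (q1, a, BZ)
  read a, top B: go to q1, push ε → (q1, ε, Z)
All input consumed in state q1 with stack Z.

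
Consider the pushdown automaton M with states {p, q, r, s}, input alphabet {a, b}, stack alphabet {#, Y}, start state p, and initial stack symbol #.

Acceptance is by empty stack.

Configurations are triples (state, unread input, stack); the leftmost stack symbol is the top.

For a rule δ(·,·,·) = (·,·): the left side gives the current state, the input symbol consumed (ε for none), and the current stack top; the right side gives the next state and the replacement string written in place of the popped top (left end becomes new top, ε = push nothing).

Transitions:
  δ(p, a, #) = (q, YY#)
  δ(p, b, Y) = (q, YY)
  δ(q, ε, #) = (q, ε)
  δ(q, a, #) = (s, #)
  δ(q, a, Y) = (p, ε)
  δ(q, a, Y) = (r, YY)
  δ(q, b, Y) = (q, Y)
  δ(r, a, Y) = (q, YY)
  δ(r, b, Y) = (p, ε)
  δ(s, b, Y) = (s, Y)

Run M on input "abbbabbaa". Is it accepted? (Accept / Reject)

Reject

No computation consumes all input and empties the stack.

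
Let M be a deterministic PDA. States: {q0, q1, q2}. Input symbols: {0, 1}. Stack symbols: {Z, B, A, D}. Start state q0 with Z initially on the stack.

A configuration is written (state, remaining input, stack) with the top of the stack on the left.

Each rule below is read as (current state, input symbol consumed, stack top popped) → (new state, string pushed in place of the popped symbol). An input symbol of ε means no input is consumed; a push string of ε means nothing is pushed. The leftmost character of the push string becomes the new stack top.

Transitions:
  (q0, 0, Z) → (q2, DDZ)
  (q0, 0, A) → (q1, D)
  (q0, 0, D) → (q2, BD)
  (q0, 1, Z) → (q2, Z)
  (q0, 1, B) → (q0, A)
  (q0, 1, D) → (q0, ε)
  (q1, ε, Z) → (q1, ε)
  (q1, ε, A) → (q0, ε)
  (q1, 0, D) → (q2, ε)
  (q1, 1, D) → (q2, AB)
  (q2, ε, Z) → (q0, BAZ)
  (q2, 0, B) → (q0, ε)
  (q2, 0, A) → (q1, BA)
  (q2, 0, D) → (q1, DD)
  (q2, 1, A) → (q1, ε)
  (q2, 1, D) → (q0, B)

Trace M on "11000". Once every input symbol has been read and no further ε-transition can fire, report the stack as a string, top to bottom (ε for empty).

(q0, 11000, Z) ⊢ (q2, 1000, Z) ⊢ (q0, 1000, BAZ) ⊢ (q0, 000, AAZ) ⊢ (q1, 00, DAZ) ⊢ (q2, 0, AZ) ⊢ (q1, ε, BAZ)
All input consumed in state q1 with stack BAZ.

BAZ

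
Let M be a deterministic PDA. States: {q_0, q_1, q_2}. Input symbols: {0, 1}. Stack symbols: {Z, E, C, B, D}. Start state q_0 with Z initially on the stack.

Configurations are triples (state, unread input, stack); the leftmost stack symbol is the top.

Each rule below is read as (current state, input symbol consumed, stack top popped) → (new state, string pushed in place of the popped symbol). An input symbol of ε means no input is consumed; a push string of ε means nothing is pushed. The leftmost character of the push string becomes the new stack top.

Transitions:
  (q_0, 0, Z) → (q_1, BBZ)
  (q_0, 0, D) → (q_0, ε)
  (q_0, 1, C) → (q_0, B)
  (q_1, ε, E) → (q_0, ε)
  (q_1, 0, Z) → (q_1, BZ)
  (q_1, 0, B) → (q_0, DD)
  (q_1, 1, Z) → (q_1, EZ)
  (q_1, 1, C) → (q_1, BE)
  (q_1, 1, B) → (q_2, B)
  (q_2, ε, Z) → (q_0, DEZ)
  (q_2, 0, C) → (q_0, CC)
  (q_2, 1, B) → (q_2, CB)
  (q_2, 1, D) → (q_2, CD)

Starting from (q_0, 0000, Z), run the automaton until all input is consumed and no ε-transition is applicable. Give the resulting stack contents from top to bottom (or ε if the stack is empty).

BZ

(q_0, 0000, Z)
  read 0, top Z: go to q_1, push BBZ → (q_1, 000, BBZ)
  read 0, top B: go to q_0, push DD → (q_0, 00, DDBZ)
  read 0, top D: go to q_0, push ε → (q_0, 0, DBZ)
  read 0, top D: go to q_0, push ε → (q_0, ε, BZ)
All input consumed in state q_0 with stack BZ.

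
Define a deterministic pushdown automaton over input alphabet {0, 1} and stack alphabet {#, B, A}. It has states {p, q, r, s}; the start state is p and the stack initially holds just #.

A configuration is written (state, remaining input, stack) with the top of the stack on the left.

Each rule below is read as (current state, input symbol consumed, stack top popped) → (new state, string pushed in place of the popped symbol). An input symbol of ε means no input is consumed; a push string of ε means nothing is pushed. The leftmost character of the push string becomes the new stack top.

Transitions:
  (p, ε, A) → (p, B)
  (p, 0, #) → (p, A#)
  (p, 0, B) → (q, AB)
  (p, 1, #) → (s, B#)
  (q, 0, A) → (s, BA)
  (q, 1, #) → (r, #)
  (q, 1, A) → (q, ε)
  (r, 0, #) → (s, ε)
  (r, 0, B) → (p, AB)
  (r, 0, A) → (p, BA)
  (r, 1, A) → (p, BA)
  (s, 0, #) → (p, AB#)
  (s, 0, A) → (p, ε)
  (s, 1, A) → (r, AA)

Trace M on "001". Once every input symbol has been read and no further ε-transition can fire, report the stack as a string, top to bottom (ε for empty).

(p, 001, #)
  read 0, top #: go to p, push A# → (p, 01, A#)
  ε-move, top A: go to p, push B → (p, 01, B#)
  read 0, top B: go to q, push AB → (q, 1, AB#)
  read 1, top A: go to q, push ε → (q, ε, B#)
All input consumed in state q with stack B#.

B#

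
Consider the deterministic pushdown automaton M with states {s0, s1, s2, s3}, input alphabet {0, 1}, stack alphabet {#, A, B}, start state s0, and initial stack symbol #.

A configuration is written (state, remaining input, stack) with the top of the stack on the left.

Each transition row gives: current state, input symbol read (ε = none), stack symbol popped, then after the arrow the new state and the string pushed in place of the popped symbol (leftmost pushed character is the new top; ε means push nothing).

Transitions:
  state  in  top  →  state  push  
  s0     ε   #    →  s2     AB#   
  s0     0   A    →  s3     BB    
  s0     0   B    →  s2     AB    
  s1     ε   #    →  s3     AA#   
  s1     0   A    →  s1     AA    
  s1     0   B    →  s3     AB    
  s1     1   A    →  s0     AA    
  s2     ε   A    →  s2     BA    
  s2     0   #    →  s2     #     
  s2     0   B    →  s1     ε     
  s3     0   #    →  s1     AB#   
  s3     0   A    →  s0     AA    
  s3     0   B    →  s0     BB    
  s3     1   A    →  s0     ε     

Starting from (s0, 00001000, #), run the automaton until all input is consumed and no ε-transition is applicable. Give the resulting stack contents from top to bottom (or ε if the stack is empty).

(s0, 00001000, #)
  ε-move, top #: go to s2, push AB# → (s2, 00001000, AB#)
  ε-move, top A: go to s2, push BA → (s2, 00001000, BAB#)
  read 0, top B: go to s1, push ε → (s1, 0001000, AB#)
  read 0, top A: go to s1, push AA → (s1, 001000, AAB#)
  read 0, top A: go to s1, push AA → (s1, 01000, AAAB#)
  read 0, top A: go to s1, push AA → (s1, 1000, AAAAB#)
  read 1, top A: go to s0, push AA → (s0, 000, AAAAAB#)
  read 0, top A: go to s3, push BB → (s3, 00, BBAAAAB#)
  read 0, top B: go to s0, push BB → (s0, 0, BBBAAAAB#)
  read 0, top B: go to s2, push AB → (s2, ε, ABBBAAAAB#)
  ε-move, top A: go to s2, push BA → (s2, ε, BABBBAAAAB#)
All input consumed in state s2 with stack BABBBAAAAB#.

BABBBAAAAB#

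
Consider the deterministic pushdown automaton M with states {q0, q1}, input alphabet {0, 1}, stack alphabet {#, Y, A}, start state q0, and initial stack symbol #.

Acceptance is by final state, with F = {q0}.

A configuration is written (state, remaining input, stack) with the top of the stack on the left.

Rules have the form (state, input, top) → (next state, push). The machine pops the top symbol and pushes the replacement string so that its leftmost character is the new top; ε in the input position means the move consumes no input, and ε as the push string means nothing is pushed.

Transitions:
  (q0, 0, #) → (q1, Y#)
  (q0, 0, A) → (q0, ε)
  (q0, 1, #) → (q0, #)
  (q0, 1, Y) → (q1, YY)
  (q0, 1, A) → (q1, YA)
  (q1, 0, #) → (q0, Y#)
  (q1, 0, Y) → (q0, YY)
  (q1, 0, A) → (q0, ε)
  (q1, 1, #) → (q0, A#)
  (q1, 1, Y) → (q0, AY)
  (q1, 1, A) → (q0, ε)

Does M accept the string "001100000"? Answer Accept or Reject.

(q0, 001100000, #)
  read 0, top #: go to q1, push Y# → (q1, 01100000, Y#)
  read 0, top Y: go to q0, push YY → (q0, 1100000, YY#)
  read 1, top Y: go to q1, push YY → (q1, 100000, YYY#)
  read 1, top Y: go to q0, push AY → (q0, 00000, AYYY#)
  read 0, top A: go to q0, push ε → (q0, 0000, YYY#)
No transition applies at (q0, 0000, YYY#); input not fully consumed.

Reject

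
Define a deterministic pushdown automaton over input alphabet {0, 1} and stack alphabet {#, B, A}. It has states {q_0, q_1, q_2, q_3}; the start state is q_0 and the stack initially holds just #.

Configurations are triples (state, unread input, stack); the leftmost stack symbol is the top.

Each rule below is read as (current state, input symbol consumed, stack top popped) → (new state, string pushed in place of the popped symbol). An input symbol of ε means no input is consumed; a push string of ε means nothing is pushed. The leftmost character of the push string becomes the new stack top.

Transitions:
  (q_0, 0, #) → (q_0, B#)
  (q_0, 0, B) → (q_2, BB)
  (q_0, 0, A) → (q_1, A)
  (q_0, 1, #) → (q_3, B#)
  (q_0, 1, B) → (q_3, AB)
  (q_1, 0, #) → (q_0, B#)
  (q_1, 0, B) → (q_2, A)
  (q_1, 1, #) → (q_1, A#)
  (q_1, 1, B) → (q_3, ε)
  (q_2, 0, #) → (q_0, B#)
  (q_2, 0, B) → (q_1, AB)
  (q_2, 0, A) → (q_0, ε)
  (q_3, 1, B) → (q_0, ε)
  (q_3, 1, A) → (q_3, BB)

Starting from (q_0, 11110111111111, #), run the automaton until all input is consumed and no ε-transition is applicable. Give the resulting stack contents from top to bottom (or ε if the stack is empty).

BBBB#

(q_0, 11110111111111, #)
  read 1, top #: go to q_3, push B# → (q_3, 1110111111111, B#)
  read 1, top B: go to q_0, push ε → (q_0, 110111111111, #)
  read 1, top #: go to q_3, push B# → (q_3, 10111111111, B#)
  read 1, top B: go to q_0, push ε → (q_0, 0111111111, #)
  read 0, top #: go to q_0, push B# → (q_0, 111111111, B#)
  read 1, top B: go to q_3, push AB → (q_3, 11111111, AB#)
  read 1, top A: go to q_3, push BB → (q_3, 1111111, BBB#)
  read 1, top B: go to q_0, push ε → (q_0, 111111, BB#)
  read 1, top B: go to q_3, push AB → (q_3, 11111, ABB#)
  read 1, top A: go to q_3, push BB → (q_3, 1111, BBBB#)
  read 1, top B: go to q_0, push ε → (q_0, 111, BBB#)
  read 1, top B: go to q_3, push AB → (q_3, 11, ABBB#)
  read 1, top A: go to q_3, push BB → (q_3, 1, BBBBB#)
  read 1, top B: go to q_0, push ε → (q_0, ε, BBBB#)
All input consumed in state q_0 with stack BBBB#.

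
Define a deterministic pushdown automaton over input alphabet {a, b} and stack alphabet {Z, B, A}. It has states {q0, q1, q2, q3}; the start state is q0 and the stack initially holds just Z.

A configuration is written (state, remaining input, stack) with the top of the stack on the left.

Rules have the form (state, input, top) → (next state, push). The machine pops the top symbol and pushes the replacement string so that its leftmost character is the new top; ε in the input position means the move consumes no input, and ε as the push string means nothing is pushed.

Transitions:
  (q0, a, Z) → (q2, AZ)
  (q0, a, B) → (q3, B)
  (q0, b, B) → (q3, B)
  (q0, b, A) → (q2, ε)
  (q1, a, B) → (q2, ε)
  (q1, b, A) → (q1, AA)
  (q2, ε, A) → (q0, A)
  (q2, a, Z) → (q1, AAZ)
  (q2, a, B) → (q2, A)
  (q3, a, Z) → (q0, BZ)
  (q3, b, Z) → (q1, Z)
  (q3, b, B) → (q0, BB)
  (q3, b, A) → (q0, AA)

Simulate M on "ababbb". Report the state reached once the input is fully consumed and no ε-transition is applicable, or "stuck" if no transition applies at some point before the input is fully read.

(q0, ababbb, Z)
  read a, top Z: go to q2, push AZ → (q2, babbb, AZ)
  ε-move, top A: go to q0, push A → (q0, babbb, AZ)
  read b, top A: go to q2, push ε → (q2, abbb, Z)
  read a, top Z: go to q1, push AAZ → (q1, bbb, AAZ)
  read b, top A: go to q1, push AA → (q1, bb, AAAZ)
  read b, top A: go to q1, push AA → (q1, b, AAAAZ)
  read b, top A: go to q1, push AA → (q1, ε, AAAAAZ)
All input consumed; M is in state q1.

q1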